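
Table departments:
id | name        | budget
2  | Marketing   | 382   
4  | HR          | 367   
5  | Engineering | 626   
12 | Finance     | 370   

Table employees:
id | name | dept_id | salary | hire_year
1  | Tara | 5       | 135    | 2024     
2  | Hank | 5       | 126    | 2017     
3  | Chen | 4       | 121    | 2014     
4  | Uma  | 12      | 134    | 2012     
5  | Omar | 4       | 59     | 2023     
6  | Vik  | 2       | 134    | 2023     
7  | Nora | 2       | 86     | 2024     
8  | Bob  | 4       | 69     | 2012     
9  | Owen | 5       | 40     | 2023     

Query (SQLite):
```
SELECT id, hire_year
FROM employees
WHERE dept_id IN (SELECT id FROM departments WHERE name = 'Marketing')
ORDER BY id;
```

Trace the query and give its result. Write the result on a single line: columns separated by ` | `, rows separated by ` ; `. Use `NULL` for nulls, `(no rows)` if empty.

6 | 2023 ; 7 | 2024

Inner query: departments.id where name = 'Marketing'.
Outer: keep employees rows whose dept_id is in that set.
Inner query → {2}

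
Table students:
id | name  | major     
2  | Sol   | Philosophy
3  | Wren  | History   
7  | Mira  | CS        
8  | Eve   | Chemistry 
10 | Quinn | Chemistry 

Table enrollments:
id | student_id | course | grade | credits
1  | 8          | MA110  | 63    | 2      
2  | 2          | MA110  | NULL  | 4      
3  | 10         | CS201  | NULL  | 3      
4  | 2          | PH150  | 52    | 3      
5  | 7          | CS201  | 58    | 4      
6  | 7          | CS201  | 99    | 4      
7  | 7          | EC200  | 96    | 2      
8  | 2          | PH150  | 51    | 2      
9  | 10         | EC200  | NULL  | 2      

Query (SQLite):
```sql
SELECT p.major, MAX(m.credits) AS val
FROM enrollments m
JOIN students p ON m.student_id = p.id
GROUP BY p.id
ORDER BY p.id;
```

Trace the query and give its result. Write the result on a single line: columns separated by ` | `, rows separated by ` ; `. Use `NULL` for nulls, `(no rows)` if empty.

Join each enrollments row to its students via student_id.
Group joined rows by students.id; compute MAX(m.credits) per group.
  2: ids {2, 4, 8} → MAX(m.credits)=4
  7: ids {5, 6, 7} → MAX(m.credits)=4
  8: ids {1} → MAX(m.credits)=2
  10: ids {3, 9} → MAX(m.credits)=3

Philosophy | 4 ; CS | 4 ; Chemistry | 2 ; Chemistry | 3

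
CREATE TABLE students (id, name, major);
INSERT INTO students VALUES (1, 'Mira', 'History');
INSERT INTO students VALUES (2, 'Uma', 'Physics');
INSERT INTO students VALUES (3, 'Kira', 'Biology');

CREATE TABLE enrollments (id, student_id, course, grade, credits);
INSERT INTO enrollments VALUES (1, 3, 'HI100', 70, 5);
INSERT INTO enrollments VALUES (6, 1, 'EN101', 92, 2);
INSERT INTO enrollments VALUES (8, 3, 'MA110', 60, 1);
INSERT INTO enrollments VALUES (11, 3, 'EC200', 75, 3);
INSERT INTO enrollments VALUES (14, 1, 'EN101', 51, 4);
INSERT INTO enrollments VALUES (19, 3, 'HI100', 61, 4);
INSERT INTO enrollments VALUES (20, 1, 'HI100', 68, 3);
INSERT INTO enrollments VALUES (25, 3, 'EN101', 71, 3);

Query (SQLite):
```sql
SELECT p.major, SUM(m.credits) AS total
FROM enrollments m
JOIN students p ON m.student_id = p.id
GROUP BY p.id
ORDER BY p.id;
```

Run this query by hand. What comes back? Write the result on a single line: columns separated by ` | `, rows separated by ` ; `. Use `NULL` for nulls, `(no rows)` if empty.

History | 9 ; Biology | 16

Join each enrollments row to its students via student_id.
Group joined rows by students.id; compute SUM(m.credits) per group.
  1: ids {6, 14, 20} → SUM(m.credits)=9
  3: ids {1, 8, 11, 19, 25} → SUM(m.credits)=16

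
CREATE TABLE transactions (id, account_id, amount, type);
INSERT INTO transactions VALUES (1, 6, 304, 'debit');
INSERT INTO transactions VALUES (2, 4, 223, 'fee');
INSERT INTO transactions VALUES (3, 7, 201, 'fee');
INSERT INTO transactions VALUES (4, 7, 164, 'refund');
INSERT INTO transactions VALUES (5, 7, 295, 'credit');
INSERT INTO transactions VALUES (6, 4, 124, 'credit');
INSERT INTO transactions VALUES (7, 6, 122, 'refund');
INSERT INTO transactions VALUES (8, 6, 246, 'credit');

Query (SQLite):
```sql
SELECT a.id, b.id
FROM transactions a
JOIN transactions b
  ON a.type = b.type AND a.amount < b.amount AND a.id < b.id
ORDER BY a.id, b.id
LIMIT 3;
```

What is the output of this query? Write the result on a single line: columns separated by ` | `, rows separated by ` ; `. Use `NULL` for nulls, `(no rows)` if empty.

6 | 8

Pairs (a,b) with same type, a.amount < b.amount, a.id < b.id.
type groups: credit:{5,6,8} debit:{1} fee:{2,3} refund:{4,7}
Ordered by (a.id, b.id); first 3.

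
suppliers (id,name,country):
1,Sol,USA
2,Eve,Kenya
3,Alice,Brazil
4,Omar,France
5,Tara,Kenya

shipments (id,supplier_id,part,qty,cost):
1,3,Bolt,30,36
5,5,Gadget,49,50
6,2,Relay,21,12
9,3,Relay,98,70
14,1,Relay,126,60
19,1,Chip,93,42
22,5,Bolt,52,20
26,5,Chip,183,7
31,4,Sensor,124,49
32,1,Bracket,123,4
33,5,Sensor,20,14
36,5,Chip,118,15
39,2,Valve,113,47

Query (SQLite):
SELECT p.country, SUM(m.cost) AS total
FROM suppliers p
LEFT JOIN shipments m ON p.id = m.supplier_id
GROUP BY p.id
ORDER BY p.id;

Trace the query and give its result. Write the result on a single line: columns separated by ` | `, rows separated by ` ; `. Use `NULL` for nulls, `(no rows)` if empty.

USA | 106 ; Kenya | 59 ; Brazil | 106 ; France | 49 ; Kenya | 106

LEFT JOIN keeps every suppliers row; unmatched ones get NULL for shipments columns.
Group by suppliers.id and compute SUM(m.cost). SUM over an all-NULL group is NULL.
  1: ids {14, 19, 32} → SUM(m.cost)=106
  2: ids {6, 39} → SUM(m.cost)=59
  3: ids {1, 9} → SUM(m.cost)=106
  4: ids {31} → SUM(m.cost)=49
  5: ids {5, 22, 26, 33, 36} → SUM(m.cost)=106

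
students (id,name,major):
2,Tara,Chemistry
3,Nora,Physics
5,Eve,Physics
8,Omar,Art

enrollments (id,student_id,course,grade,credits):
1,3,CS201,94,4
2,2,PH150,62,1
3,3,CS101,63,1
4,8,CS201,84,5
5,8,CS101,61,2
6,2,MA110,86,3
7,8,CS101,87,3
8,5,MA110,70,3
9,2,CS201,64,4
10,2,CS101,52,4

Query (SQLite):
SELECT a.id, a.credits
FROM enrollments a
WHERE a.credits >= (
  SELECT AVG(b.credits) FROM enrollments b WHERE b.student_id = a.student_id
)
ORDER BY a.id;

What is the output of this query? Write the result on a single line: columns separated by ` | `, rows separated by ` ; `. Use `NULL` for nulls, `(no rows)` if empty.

For each enrollments row a, compute AVG(credits) over rows sharing a.student_id.
Keep row a if a.credits >= that per-group AVG.
  student_id=2: AVG(credits) = 3.0
  student_id=3: AVG(credits) = 2.5
  student_id=5: AVG(credits) = 3.0
  student_id=8: AVG(credits) = 3.333333

1 | 4 ; 4 | 5 ; 6 | 3 ; 8 | 3 ; 9 | 4 ; 10 | 4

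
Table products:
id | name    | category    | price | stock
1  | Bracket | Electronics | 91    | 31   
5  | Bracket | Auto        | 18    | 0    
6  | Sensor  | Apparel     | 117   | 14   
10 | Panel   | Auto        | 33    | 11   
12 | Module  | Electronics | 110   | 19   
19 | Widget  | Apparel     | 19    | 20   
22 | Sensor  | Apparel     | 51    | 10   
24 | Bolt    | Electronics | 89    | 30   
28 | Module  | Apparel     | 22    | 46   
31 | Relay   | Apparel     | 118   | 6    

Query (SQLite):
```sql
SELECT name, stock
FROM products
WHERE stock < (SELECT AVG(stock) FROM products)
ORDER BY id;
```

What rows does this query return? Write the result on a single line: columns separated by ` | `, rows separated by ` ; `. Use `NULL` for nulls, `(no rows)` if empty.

Bracket | 0 ; Sensor | 14 ; Panel | 11 ; Sensor | 10 ; Relay | 6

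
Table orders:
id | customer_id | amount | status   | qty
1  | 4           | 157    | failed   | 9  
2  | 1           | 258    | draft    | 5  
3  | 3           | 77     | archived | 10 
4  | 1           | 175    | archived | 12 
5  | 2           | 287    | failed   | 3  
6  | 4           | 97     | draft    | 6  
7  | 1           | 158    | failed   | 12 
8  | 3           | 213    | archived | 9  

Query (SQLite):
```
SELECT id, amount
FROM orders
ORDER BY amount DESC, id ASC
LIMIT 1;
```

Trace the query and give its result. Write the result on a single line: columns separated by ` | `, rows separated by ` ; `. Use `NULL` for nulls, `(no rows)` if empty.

Sort by amount desc, tiebreak id asc: (287, id=5), (258, id=2), (213, id=8), (175, id=4) …. Take first 1.

5 | 287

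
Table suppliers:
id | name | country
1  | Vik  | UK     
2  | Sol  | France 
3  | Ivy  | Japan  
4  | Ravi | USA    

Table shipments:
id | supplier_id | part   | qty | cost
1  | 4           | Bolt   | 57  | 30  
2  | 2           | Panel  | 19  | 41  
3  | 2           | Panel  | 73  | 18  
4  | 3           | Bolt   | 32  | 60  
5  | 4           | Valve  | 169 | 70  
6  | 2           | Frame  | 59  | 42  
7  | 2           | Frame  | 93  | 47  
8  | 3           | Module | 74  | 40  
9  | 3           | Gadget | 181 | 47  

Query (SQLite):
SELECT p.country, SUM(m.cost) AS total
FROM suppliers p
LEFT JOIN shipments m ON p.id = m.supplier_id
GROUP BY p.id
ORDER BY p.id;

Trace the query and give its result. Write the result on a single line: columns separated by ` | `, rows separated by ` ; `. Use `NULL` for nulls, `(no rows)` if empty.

UK | NULL ; France | 148 ; Japan | 147 ; USA | 100

LEFT JOIN keeps every suppliers row; unmatched ones get NULL for shipments columns.
Group by suppliers.id and compute SUM(m.cost). SUM over an all-NULL group is NULL.
  1: ids {—} → SUM(m.cost)=NULL
  2: ids {2, 3, 6, 7} → SUM(m.cost)=148
  3: ids {4, 8, 9} → SUM(m.cost)=147
  4: ids {1, 5} → SUM(m.cost)=100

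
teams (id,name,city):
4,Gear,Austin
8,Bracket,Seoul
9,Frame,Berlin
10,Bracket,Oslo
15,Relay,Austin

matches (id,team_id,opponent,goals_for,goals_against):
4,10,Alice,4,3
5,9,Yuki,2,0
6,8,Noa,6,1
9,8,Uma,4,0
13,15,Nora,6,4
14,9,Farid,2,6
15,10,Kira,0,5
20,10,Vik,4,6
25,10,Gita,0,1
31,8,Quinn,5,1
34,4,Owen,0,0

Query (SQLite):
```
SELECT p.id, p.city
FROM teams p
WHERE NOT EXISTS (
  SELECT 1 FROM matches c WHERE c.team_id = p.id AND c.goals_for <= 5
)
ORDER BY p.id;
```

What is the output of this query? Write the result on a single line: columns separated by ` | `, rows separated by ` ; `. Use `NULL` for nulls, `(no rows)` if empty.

For each teams row, check whether any matches with matching team_id has goals_for <= 5.
Keep rows where that is false.

15 | Austin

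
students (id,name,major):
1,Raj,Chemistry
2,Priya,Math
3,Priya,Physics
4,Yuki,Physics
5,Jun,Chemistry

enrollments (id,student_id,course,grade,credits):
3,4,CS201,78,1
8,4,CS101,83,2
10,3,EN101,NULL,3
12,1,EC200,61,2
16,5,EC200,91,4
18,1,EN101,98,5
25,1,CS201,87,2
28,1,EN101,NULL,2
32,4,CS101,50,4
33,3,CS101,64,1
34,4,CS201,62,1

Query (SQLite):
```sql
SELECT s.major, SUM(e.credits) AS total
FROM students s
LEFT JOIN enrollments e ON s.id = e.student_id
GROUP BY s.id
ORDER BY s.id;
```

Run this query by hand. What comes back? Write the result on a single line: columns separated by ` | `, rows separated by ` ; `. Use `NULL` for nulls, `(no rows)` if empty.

LEFT JOIN keeps every students row; unmatched ones get NULL for enrollments columns.
Group by students.id and compute SUM(e.credits). SUM over an all-NULL group is NULL.
  1: ids {12, 18, 25, 28} → SUM(e.credits)=11
  2: ids {—} → SUM(e.credits)=NULL
  3: ids {10, 33} → SUM(e.credits)=4
  4: ids {3, 8, 32, 34} → SUM(e.credits)=8
  5: ids {16} → SUM(e.credits)=4

Chemistry | 11 ; Math | NULL ; Physics | 4 ; Physics | 8 ; Chemistry | 4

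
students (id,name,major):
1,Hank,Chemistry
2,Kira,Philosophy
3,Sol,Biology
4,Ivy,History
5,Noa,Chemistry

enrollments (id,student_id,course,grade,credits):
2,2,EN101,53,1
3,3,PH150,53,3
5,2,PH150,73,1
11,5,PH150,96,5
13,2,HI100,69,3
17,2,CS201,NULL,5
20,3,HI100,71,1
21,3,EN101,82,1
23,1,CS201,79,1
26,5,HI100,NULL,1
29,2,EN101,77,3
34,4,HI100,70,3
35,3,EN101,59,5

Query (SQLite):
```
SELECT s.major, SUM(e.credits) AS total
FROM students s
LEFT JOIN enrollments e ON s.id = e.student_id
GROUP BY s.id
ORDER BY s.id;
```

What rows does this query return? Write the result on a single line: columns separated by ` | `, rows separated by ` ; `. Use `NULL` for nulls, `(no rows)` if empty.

Chemistry | 1 ; Philosophy | 13 ; Biology | 10 ; History | 3 ; Chemistry | 6

LEFT JOIN keeps every students row; unmatched ones get NULL for enrollments columns.
Group by students.id and compute SUM(e.credits). SUM over an all-NULL group is NULL.
  1: ids {23} → SUM(e.credits)=1
  2: ids {2, 5, 13, 17, 29} → SUM(e.credits)=13
  3: ids {3, 20, 21, 35} → SUM(e.credits)=10
  4: ids {34} → SUM(e.credits)=3
  5: ids {11, 26} → SUM(e.credits)=6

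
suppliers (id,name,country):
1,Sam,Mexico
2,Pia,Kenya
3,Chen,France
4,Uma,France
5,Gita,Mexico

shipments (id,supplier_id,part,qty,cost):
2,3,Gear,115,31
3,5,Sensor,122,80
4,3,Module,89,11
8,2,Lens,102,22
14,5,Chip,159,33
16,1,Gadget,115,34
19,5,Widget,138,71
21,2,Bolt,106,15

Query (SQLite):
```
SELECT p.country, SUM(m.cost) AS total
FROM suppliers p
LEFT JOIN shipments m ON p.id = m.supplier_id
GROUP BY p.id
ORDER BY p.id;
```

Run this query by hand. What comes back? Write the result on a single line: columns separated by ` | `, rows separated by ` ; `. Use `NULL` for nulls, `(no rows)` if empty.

Mexico | 34 ; Kenya | 37 ; France | 42 ; France | NULL ; Mexico | 184

LEFT JOIN keeps every suppliers row; unmatched ones get NULL for shipments columns.
Group by suppliers.id and compute SUM(m.cost). SUM over an all-NULL group is NULL.
  1: ids {16} → SUM(m.cost)=34
  2: ids {8, 21} → SUM(m.cost)=37
  3: ids {2, 4} → SUM(m.cost)=42
  4: ids {—} → SUM(m.cost)=NULL
  5: ids {3, 14, 19} → SUM(m.cost)=184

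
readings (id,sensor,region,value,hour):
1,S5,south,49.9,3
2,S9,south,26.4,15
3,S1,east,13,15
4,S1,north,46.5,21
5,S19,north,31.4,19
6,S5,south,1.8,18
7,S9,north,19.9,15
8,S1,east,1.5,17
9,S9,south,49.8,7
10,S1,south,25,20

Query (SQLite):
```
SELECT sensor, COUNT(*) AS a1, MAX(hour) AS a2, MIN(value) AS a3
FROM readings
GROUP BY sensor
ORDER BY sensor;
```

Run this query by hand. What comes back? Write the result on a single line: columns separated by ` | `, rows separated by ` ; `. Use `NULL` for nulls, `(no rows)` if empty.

S1 | 4 | 21 | 1.5 ; S19 | 1 | 19 | 31.4 ; S5 | 2 | 18 | 1.8 ; S9 | 3 | 15 | 19.9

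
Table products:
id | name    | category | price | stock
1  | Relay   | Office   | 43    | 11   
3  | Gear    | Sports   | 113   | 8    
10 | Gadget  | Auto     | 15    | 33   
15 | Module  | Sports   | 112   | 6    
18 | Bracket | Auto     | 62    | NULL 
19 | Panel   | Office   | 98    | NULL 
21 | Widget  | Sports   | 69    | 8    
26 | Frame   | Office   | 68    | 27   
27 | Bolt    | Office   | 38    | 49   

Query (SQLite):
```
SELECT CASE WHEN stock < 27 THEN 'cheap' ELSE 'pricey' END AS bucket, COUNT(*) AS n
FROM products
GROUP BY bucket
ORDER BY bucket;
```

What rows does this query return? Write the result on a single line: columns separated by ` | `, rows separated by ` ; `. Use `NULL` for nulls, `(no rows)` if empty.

cheap | 4 ; pricey | 5

Bucket rows by stock < 27 → 'cheap' else 'pricey'; count each bucket.
NULL < 27 is unknown, so NULL stock falls into ELSE → 'pricey'.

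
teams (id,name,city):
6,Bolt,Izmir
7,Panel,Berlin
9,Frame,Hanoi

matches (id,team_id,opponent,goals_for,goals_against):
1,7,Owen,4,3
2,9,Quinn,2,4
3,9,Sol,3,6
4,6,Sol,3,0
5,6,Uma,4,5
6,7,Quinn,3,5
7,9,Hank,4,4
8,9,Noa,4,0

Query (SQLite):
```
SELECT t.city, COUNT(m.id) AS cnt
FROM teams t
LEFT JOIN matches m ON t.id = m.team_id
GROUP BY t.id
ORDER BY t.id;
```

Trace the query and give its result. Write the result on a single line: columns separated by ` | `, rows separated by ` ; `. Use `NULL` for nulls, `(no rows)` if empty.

Izmir | 2 ; Berlin | 2 ; Hanoi | 4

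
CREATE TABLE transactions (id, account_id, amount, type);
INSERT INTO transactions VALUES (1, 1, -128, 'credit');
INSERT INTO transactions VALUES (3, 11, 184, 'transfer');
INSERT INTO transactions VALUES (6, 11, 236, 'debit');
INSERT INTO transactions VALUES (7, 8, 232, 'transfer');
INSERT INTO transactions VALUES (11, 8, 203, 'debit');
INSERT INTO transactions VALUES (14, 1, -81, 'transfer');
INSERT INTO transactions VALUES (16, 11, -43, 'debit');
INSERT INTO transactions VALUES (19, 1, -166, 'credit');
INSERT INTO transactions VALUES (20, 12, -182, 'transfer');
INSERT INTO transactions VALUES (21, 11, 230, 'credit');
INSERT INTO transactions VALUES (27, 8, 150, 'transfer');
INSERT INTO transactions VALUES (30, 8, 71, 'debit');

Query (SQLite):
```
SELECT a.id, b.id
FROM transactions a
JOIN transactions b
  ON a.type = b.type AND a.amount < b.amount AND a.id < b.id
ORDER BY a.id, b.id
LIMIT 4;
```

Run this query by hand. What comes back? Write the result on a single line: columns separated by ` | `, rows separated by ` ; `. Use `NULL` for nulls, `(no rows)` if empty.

Pairs (a,b) with same type, a.amount < b.amount, a.id < b.id.
type groups: credit:{1,19,21} debit:{6,11,16,30} transfer:{3,7,14,20,27}
Ordered by (a.id, b.id); first 4.

1 | 21 ; 3 | 7 ; 14 | 27 ; 16 | 30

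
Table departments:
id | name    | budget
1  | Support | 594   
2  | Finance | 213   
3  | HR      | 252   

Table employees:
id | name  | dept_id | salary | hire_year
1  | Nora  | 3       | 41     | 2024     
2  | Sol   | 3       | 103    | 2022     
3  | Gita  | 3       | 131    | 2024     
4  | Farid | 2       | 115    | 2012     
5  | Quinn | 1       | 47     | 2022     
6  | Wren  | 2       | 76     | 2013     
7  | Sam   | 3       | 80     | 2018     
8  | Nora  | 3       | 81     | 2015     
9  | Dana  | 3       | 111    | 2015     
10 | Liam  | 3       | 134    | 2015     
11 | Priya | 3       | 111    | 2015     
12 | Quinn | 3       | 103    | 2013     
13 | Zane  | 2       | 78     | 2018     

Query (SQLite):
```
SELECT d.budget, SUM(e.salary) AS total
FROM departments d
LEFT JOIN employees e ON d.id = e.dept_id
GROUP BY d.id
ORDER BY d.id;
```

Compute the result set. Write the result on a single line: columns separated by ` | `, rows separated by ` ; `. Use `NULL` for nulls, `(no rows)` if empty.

LEFT JOIN keeps every departments row; unmatched ones get NULL for employees columns.
Group by departments.id and compute SUM(e.salary). SUM over an all-NULL group is NULL.
  1: ids {5} → SUM(e.salary)=47
  2: ids {4, 6, 13} → SUM(e.salary)=269
  3: ids {1, 2, 3, 7, 8, 9, 10, 11, 12} → SUM(e.salary)=895

594 | 47 ; 213 | 269 ; 252 | 895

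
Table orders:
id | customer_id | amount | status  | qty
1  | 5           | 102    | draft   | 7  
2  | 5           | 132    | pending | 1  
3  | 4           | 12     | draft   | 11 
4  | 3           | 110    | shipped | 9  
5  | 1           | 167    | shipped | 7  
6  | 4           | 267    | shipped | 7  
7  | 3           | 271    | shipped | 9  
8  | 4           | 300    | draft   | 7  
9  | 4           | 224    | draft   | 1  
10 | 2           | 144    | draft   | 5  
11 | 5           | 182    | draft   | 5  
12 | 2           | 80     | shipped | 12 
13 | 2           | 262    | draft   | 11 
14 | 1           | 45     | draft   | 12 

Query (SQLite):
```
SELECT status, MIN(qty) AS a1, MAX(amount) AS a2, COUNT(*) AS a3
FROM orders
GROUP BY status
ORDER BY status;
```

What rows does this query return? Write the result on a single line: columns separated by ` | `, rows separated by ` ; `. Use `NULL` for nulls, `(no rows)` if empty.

Group orders by status.
Per group compute: MIN(qty), MAX(amount), COUNT(*).
  draft: ids {1, 3, 8, 9, 10, 11, 13, 14} → MIN(qty)=1, MAX(amount)=300, COUNT(*)=8
  pending: ids {2} → MIN(qty)=1, MAX(amount)=132, COUNT(*)=1
  shipped: ids {4, 5, 6, 7, 12} → MIN(qty)=7, MAX(amount)=271, COUNT(*)=5

draft | 1 | 300 | 8 ; pending | 1 | 132 | 1 ; shipped | 7 | 271 | 5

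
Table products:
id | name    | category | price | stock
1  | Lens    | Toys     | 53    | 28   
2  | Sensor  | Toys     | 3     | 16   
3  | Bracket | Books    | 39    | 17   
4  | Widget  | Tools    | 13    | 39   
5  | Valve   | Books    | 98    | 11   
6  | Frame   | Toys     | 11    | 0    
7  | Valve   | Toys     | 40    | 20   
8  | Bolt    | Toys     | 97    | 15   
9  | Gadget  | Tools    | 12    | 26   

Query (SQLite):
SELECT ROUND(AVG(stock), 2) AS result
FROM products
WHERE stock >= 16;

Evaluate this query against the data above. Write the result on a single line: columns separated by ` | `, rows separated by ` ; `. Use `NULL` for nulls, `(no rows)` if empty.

24.33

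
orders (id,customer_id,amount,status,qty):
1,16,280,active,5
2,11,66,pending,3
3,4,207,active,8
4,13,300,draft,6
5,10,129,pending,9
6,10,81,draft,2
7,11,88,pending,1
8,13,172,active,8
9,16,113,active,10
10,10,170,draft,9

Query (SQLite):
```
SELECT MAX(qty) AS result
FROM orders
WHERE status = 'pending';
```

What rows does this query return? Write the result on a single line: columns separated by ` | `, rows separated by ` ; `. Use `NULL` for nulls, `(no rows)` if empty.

Rows where status='pending' → qty values: [3, 9, 1].
MAX of non-NULL values = 9.

9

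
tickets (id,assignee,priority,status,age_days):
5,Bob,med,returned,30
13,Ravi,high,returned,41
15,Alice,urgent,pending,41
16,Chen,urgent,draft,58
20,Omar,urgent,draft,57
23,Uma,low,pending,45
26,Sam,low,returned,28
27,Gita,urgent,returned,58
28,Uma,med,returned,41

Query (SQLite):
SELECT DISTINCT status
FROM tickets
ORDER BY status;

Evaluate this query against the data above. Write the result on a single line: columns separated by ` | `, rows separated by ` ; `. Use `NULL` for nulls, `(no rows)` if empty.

Collect distinct status values from tickets.

draft ; pending ; returned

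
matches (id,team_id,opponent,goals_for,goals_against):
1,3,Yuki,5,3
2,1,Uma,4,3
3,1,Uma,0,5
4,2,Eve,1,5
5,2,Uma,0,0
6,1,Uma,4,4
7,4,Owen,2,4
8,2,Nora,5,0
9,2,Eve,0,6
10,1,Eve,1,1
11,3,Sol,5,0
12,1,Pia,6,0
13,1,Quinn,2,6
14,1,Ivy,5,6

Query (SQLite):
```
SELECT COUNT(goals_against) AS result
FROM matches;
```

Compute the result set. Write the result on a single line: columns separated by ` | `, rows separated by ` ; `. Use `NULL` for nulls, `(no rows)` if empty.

14

All goals_against values: [3, 3, 5, 5, 0, 4, 4, 0, 6, 1, 0, 0, 6, 6].
COUNT(goals_against) counts non-NULL values → 14.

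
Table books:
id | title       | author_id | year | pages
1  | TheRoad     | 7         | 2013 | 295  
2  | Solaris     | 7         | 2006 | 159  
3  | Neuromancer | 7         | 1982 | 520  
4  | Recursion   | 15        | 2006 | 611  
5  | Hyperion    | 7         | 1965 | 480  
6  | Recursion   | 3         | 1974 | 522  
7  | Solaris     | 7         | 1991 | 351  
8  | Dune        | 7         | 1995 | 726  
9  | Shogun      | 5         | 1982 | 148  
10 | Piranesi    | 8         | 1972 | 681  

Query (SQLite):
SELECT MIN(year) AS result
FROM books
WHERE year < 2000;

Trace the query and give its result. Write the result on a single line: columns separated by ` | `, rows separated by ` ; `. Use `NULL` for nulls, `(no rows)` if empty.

1965

Rows where year < 2000 → year values: [1982, 1965, 1974, 1991, 1995, 1982, 1972].
MIN of non-NULL values = 1965.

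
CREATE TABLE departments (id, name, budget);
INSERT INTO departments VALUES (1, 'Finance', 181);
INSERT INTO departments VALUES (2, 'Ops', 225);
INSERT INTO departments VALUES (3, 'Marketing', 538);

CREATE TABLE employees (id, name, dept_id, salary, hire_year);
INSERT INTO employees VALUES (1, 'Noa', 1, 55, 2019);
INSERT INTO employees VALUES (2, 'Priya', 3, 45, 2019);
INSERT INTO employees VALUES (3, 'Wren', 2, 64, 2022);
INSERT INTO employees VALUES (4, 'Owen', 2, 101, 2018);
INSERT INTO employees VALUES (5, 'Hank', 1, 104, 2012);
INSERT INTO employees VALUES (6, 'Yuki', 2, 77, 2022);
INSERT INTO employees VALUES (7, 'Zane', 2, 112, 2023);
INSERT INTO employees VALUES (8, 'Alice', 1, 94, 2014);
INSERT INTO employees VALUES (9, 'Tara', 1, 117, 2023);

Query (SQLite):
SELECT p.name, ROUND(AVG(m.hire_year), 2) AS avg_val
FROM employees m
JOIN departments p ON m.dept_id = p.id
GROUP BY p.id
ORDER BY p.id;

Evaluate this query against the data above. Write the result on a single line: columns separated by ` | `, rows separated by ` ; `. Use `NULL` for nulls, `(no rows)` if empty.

Join each employees row to its departments via dept_id.
Group joined rows by departments.id; compute ROUND(AVG(m.hire_year), 2) per group.
  1: ids {1, 5, 8, 9} → ROUND(AVG(m.hire_year), 2)=2017
  2: ids {3, 4, 6, 7} → ROUND(AVG(m.hire_year), 2)=2021.25
  3: ids {2} → ROUND(AVG(m.hire_year), 2)=2019

Finance | 2017 ; Ops | 2021.25 ; Marketing | 2019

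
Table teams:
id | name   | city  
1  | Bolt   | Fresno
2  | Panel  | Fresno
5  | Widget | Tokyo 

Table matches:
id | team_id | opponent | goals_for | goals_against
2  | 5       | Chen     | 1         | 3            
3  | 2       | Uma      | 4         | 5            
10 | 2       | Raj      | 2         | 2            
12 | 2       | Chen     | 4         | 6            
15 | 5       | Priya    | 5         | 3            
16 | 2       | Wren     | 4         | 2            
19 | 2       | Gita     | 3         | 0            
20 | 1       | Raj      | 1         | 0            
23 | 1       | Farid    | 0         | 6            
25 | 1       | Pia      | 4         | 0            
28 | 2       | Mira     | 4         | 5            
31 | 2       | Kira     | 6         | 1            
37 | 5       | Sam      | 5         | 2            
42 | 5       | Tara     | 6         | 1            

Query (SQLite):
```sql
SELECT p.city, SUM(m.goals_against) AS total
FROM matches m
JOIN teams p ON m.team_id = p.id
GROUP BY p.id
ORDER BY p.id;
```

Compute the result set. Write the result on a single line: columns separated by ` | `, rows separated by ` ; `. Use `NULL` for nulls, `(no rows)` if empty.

Fresno | 6 ; Fresno | 21 ; Tokyo | 9

Join each matches row to its teams via team_id.
Group joined rows by teams.id; compute SUM(m.goals_against) per group.
  1: ids {20, 23, 25} → SUM(m.goals_against)=6
  2: ids {3, 10, 12, 16, 19, 28, 31} → SUM(m.goals_against)=21
  5: ids {2, 15, 37, 42} → SUM(m.goals_against)=9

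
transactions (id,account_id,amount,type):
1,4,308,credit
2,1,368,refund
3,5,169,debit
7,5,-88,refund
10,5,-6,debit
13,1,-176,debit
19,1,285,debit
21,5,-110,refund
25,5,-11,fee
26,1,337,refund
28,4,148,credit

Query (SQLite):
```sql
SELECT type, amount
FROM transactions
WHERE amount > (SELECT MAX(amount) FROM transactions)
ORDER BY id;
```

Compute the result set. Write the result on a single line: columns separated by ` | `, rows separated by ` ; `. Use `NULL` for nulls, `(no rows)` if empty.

(no rows)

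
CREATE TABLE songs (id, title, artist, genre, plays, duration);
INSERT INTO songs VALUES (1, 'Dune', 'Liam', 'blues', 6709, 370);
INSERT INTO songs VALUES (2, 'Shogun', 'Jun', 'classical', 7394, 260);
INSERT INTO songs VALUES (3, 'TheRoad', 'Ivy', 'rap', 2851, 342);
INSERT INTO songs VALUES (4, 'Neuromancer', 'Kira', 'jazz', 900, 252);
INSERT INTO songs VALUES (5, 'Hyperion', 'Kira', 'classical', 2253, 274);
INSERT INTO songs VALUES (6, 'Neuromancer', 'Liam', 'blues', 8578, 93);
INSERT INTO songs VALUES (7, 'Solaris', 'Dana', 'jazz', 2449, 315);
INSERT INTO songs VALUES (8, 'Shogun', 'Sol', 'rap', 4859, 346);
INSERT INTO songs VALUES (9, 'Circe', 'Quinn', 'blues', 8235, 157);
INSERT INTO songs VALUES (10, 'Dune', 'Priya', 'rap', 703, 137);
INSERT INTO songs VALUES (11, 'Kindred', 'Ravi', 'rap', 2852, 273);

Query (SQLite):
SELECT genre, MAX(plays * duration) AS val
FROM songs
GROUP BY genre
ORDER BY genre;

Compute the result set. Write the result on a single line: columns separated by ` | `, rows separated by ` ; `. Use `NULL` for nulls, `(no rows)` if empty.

For each row compute plays * duration.
Group by genre; take MAX of the expression per group.
  blues: ids {1, 6, 9} → MAX(plays * duration)=2482330
  classical: ids {2, 5} → MAX(plays * duration)=1922440
  jazz: ids {4, 7} → MAX(plays * duration)=771435
  rap: ids {3, 8, 10, 11} → MAX(plays * duration)=1681214

blues | 2482330 ; classical | 1922440 ; jazz | 771435 ; rap | 1681214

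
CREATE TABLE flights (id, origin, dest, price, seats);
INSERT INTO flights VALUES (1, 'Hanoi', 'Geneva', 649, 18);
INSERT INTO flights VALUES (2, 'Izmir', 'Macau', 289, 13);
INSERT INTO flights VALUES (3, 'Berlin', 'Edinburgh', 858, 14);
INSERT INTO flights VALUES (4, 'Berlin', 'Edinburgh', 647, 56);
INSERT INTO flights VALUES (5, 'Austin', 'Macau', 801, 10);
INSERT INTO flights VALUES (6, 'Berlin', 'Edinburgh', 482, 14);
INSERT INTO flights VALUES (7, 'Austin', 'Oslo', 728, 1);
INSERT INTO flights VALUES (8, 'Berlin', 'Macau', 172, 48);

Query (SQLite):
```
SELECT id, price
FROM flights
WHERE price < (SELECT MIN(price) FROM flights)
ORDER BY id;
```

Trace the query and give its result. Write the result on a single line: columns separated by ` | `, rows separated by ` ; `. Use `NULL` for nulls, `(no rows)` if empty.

Scalar subquery: MIN(price) over all flights rows = 172.
Keep rows where price < that value.

(no rows)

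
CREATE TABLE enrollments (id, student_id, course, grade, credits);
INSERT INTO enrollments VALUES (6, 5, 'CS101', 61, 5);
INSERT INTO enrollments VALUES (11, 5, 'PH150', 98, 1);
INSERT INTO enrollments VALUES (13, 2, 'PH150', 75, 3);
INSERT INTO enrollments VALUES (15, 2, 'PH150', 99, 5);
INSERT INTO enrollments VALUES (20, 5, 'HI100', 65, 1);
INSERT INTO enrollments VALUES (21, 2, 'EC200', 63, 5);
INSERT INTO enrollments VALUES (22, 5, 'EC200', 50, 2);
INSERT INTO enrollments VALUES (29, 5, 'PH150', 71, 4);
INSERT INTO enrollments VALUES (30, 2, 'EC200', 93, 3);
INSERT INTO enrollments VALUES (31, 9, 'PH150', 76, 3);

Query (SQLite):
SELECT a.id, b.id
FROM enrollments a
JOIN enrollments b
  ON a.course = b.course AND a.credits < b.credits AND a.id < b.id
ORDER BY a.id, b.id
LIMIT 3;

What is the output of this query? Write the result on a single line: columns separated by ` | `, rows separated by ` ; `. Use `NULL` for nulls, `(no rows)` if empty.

Pairs (a,b) with same course, a.credits < b.credits, a.id < b.id.
course groups: CS101:{6} EC200:{21,22,30} HI100:{20} PH150:{11,13,15,29,31}
Ordered by (a.id, b.id); first 3.

11 | 13 ; 11 | 15 ; 11 | 29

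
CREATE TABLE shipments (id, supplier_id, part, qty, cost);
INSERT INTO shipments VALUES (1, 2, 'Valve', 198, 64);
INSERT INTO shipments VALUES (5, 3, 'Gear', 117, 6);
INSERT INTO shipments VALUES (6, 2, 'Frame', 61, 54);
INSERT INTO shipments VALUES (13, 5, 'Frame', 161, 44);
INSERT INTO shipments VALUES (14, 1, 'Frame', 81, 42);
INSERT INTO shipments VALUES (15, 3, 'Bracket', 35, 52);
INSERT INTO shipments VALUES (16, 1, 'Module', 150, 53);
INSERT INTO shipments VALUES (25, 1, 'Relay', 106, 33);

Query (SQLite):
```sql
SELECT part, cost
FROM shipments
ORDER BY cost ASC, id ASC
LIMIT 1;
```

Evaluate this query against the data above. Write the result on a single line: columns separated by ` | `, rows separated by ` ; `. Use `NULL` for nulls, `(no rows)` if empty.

Gear | 6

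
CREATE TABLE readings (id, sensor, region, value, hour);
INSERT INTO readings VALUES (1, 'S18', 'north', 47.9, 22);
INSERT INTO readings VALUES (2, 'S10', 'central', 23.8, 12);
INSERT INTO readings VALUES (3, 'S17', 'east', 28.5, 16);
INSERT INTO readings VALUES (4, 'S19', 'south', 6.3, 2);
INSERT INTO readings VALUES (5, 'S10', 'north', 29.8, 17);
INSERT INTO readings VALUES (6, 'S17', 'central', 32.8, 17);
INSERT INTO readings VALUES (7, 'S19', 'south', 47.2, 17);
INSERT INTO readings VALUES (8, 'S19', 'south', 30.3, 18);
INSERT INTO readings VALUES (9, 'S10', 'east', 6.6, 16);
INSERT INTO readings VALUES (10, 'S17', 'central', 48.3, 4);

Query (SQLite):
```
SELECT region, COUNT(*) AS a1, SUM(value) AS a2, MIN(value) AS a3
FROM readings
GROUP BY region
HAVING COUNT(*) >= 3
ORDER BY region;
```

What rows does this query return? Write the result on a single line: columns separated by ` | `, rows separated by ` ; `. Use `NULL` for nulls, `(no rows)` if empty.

Group readings by region.
Per group compute: COUNT(*), SUM(value), MIN(value).
HAVING: drop groups with fewer than 3 rows.
  central: ids {2, 6, 10} → COUNT(*)=3, SUM(value)=104.9, MIN(value)=23.8
  east: ids {3, 9} → COUNT(*)=2, SUM(value)=35.1, MIN(value)=6.6
  north: ids {1, 5} → COUNT(*)=2, SUM(value)=77.7, MIN(value)=29.8
  south: ids {4, 7, 8} → COUNT(*)=3, SUM(value)=83.8, MIN(value)=6.3

central | 3 | 104.9 | 23.8 ; south | 3 | 83.8 | 6.3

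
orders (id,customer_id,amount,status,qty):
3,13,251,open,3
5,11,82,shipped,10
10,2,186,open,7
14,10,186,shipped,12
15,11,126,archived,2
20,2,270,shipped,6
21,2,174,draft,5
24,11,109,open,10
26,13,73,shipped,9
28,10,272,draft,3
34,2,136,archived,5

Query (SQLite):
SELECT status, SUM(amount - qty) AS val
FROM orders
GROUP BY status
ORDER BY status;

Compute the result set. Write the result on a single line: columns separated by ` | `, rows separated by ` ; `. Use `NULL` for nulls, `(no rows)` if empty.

For each row compute amount - qty.
Group by status; take SUM of the expression per group.
  archived: ids {15, 34} → SUM(amount - qty)=255
  draft: ids {21, 28} → SUM(amount - qty)=438
  open: ids {3, 10, 24} → SUM(amount - qty)=526
  shipped: ids {5, 14, 20, 26} → SUM(amount - qty)=574

archived | 255 ; draft | 438 ; open | 526 ; shipped | 574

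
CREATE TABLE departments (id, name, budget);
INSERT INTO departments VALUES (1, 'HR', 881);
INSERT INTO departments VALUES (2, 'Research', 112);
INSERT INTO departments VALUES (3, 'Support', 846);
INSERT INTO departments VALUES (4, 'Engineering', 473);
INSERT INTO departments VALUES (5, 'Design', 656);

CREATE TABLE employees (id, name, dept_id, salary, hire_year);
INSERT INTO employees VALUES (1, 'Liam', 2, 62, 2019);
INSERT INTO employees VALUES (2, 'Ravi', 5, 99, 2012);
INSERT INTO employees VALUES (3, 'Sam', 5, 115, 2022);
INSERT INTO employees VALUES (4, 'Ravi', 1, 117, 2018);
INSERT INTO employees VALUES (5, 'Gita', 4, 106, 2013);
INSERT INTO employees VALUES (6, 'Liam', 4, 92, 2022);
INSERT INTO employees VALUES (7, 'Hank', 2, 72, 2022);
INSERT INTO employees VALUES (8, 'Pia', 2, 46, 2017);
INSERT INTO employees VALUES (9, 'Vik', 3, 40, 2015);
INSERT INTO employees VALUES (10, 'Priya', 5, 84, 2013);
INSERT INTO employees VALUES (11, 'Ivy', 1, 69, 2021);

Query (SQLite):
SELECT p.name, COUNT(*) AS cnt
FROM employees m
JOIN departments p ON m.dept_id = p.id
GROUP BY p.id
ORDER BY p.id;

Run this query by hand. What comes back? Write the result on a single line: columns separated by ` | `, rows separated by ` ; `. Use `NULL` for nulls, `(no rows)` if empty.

Join each employees row to its departments via dept_id.
Group joined rows by departments.id; compute COUNT(*) per group.
  1: ids {4, 11} → COUNT(*)=2
  2: ids {1, 7, 8} → COUNT(*)=3
  3: ids {9} → COUNT(*)=1
  4: ids {5, 6} → COUNT(*)=2
  5: ids {2, 3, 10} → COUNT(*)=3

HR | 2 ; Research | 3 ; Support | 1 ; Engineering | 2 ; Design | 3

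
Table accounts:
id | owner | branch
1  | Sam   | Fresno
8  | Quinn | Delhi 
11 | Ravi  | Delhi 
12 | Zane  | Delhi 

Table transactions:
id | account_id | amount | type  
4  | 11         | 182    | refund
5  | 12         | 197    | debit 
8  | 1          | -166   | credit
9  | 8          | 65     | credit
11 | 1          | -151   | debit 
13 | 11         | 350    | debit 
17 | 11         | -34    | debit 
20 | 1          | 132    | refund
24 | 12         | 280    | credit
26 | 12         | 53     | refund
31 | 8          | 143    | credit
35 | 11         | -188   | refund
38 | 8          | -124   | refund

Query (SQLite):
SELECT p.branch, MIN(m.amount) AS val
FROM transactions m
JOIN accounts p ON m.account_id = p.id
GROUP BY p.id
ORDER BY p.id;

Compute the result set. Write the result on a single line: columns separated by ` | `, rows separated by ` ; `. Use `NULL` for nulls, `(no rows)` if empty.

Join each transactions row to its accounts via account_id.
Group joined rows by accounts.id; compute MIN(m.amount) per group.
  1: ids {8, 11, 20} → MIN(m.amount)=-166
  8: ids {9, 31, 38} → MIN(m.amount)=-124
  11: ids {4, 13, 17, 35} → MIN(m.amount)=-188
  12: ids {5, 24, 26} → MIN(m.amount)=53

Fresno | -166 ; Delhi | -124 ; Delhi | -188 ; Delhi | 53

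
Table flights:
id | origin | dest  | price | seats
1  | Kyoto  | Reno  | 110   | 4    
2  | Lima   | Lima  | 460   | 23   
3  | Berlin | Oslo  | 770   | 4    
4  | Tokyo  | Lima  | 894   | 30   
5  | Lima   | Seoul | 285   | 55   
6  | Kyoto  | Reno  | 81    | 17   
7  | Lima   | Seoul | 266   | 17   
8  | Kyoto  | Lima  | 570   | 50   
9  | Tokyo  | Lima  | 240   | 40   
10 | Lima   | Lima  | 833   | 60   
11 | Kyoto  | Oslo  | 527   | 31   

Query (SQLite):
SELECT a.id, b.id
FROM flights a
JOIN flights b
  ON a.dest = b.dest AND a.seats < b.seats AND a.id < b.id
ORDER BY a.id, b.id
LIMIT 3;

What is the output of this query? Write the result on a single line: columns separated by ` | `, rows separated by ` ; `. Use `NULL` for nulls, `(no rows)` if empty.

1 | 6 ; 2 | 4 ; 2 | 8

Pairs (a,b) with same dest, a.seats < b.seats, a.id < b.id.
dest groups: Lima:{2,4,8,9,10} Oslo:{3,11} Reno:{1,6} Seoul:{5,7}
Ordered by (a.id, b.id); first 3.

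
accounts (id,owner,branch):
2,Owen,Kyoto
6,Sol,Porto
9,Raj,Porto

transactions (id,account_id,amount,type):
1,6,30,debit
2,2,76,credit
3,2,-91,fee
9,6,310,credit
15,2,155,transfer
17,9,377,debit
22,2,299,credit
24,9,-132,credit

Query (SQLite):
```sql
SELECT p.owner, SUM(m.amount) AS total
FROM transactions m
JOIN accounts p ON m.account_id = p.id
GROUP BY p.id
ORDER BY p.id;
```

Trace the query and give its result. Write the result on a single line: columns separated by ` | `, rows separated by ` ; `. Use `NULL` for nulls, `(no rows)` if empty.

Join each transactions row to its accounts via account_id.
Group joined rows by accounts.id; compute SUM(m.amount) per group.
  2: ids {2, 3, 15, 22} → SUM(m.amount)=439
  6: ids {1, 9} → SUM(m.amount)=340
  9: ids {17, 24} → SUM(m.amount)=245

Owen | 439 ; Sol | 340 ; Raj | 245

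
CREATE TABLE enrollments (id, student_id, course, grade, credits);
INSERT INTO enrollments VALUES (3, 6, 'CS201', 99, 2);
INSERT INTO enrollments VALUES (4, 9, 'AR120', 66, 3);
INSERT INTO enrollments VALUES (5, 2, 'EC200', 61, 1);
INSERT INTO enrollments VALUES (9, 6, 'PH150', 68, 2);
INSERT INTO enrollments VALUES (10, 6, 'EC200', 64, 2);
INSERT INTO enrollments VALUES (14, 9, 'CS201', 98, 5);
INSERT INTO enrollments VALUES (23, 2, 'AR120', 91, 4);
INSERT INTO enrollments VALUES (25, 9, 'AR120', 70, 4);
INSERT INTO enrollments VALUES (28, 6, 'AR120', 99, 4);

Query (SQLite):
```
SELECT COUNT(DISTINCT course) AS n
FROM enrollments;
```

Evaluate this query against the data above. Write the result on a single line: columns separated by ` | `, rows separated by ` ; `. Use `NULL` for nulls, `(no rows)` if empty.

4

Count distinct non-NULL course values.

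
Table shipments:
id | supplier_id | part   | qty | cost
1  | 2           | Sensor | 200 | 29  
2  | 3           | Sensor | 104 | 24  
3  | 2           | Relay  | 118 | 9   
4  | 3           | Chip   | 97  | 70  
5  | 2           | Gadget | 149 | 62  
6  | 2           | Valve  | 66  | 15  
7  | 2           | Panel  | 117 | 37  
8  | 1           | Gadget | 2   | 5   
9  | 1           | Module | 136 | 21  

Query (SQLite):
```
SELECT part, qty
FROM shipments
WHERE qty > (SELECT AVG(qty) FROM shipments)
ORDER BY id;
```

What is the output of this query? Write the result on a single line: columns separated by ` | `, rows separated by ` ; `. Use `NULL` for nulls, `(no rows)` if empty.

Scalar subquery: AVG(qty) over all shipments rows = 109.888889 (≈; comparison uses full precision).
Keep rows where qty > that value.

Sensor | 200 ; Relay | 118 ; Gadget | 149 ; Panel | 117 ; Module | 136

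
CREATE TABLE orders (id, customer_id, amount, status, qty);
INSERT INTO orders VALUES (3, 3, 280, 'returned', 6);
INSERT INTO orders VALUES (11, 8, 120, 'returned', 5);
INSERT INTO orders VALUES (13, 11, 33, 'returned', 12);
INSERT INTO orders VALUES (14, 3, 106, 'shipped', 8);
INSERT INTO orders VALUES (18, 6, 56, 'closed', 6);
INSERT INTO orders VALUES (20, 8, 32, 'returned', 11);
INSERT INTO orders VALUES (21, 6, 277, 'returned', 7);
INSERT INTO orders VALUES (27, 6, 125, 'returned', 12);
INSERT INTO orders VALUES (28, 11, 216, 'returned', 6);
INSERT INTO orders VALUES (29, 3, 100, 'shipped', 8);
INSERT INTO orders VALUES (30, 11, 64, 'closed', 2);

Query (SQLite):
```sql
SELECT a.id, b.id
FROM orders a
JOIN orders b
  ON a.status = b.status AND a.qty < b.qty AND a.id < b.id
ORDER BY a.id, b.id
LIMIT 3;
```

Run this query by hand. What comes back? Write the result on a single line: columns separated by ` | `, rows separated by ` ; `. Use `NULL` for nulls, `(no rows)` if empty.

3 | 13 ; 3 | 20 ; 3 | 21

Pairs (a,b) with same status, a.qty < b.qty, a.id < b.id.
status groups: closed:{18,30} returned:{3,11,13,20,21,27,28} shipped:{14,29}
Ordered by (a.id, b.id); first 3.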